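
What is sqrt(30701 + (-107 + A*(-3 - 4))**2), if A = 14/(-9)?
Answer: sqrt(3235006)/9 ≈ 199.85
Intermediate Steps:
A = -14/9 (A = 14*(-1/9) = -14/9 ≈ -1.5556)
sqrt(30701 + (-107 + A*(-3 - 4))**2) = sqrt(30701 + (-107 - 14*(-3 - 4)/9)**2) = sqrt(30701 + (-107 - 14/9*(-7))**2) = sqrt(30701 + (-107 + 98/9)**2) = sqrt(30701 + (-865/9)**2) = sqrt(30701 + 748225/81) = sqrt(3235006/81) = sqrt(3235006)/9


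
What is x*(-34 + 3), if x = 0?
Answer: 0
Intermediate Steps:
x*(-34 + 3) = 0*(-34 + 3) = 0*(-31) = 0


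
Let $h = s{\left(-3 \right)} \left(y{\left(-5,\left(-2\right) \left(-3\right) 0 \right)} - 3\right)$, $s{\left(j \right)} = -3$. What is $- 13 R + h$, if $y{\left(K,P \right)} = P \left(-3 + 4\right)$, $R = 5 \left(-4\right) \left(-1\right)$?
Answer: $-251$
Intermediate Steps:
$R = 20$ ($R = \left(-20\right) \left(-1\right) = 20$)
$y{\left(K,P \right)} = P$ ($y{\left(K,P \right)} = P 1 = P$)
$h = 9$ ($h = - 3 \left(\left(-2\right) \left(-3\right) 0 - 3\right) = - 3 \left(6 \cdot 0 - 3\right) = - 3 \left(0 - 3\right) = \left(-3\right) \left(-3\right) = 9$)
$- 13 R + h = \left(-13\right) 20 + 9 = -260 + 9 = -251$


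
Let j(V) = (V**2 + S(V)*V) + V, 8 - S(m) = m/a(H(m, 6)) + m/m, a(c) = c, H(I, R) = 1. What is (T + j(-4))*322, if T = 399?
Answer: 118174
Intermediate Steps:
S(m) = 7 - m (S(m) = 8 - (m/1 + m/m) = 8 - (m*1 + 1) = 8 - (m + 1) = 8 - (1 + m) = 8 + (-1 - m) = 7 - m)
j(V) = V + V**2 + V*(7 - V) (j(V) = (V**2 + (7 - V)*V) + V = (V**2 + V*(7 - V)) + V = V + V**2 + V*(7 - V))
(T + j(-4))*322 = (399 + 8*(-4))*322 = (399 - 32)*322 = 367*322 = 118174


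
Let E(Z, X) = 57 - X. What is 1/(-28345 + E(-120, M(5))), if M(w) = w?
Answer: -1/28293 ≈ -3.5344e-5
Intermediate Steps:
1/(-28345 + E(-120, M(5))) = 1/(-28345 + (57 - 1*5)) = 1/(-28345 + (57 - 5)) = 1/(-28345 + 52) = 1/(-28293) = -1/28293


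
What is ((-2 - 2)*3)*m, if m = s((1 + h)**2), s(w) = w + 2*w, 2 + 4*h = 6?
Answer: -144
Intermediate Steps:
h = 1 (h = -1/2 + (1/4)*6 = -1/2 + 3/2 = 1)
s(w) = 3*w
m = 12 (m = 3*(1 + 1)**2 = 3*2**2 = 3*4 = 12)
((-2 - 2)*3)*m = ((-2 - 2)*3)*12 = -4*3*12 = -12*12 = -144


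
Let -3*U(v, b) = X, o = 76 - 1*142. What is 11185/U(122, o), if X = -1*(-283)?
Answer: -33555/283 ≈ -118.57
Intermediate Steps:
o = -66 (o = 76 - 142 = -66)
X = 283
U(v, b) = -283/3 (U(v, b) = -1/3*283 = -283/3)
11185/U(122, o) = 11185/(-283/3) = 11185*(-3/283) = -33555/283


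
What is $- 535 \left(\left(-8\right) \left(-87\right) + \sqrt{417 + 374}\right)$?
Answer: $-372360 - 535 \sqrt{791} \approx -3.8741 \cdot 10^{5}$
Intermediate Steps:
$- 535 \left(\left(-8\right) \left(-87\right) + \sqrt{417 + 374}\right) = - 535 \left(696 + \sqrt{791}\right) = -372360 - 535 \sqrt{791}$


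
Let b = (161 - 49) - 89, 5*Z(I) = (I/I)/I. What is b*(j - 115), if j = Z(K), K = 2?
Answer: -26427/10 ≈ -2642.7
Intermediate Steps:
Z(I) = 1/(5*I) (Z(I) = ((I/I)/I)/5 = (1/I)/5 = 1/(5*I))
j = 1/10 (j = (1/5)/2 = (1/5)*(1/2) = 1/10 ≈ 0.10000)
b = 23 (b = 112 - 89 = 23)
b*(j - 115) = 23*(1/10 - 115) = 23*(-1149/10) = -26427/10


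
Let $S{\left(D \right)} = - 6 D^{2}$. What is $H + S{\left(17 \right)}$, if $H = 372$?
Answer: $-1362$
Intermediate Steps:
$H + S{\left(17 \right)} = 372 - 6 \cdot 17^{2} = 372 - 1734 = -1362$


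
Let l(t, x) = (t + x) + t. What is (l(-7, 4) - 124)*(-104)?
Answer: 13936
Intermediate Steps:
l(t, x) = x + 2*t
(l(-7, 4) - 124)*(-104) = ((4 + 2*(-7)) - 124)*(-104) = ((4 - 14) - 124)*(-104) = (-10 - 124)*(-104) = -134*(-104) = 13936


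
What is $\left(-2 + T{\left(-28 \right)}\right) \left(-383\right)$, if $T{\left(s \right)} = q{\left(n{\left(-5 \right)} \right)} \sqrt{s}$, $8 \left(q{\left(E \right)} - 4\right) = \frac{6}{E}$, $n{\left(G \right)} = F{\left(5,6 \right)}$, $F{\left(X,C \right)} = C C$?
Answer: $766 - \frac{73919 i \sqrt{7}}{24} \approx 766.0 - 8148.8 i$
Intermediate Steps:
$F{\left(X,C \right)} = C^{2}$
$n{\left(G \right)} = 36$ ($n{\left(G \right)} = 6^{2} = 36$)
$q{\left(E \right)} = 4 + \frac{3}{4 E}$ ($q{\left(E \right)} = 4 + \frac{6 \frac{1}{E}}{8} = 4 + \frac{3}{4 E}$)
$T{\left(s \right)} = \frac{193 \sqrt{s}}{48}$ ($T{\left(s \right)} = \left(4 + \frac{3}{4 \cdot 36}\right) \sqrt{s} = \left(4 + \frac{3}{4} \cdot \frac{1}{36}\right) \sqrt{s} = \left(4 + \frac{1}{48}\right) \sqrt{s} = \frac{193 \sqrt{s}}{48}$)
$\left(-2 + T{\left(-28 \right)}\right) \left(-383\right) = \left(-2 + \frac{193 \sqrt{-28}}{48}\right) \left(-383\right) = \left(-2 + \frac{193 \cdot 2 i \sqrt{7}}{48}\right) \left(-383\right) = \left(-2 + \frac{193 i \sqrt{7}}{24}\right) \left(-383\right) = 766 - \frac{73919 i \sqrt{7}}{24}$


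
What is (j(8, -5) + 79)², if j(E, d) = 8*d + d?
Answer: 1156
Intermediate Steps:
j(E, d) = 9*d
(j(8, -5) + 79)² = (9*(-5) + 79)² = (-45 + 79)² = 34² = 1156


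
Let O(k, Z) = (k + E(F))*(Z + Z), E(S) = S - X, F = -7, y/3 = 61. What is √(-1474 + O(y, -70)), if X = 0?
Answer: I*√26114 ≈ 161.6*I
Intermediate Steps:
y = 183 (y = 3*61 = 183)
E(S) = S (E(S) = S - 1*0 = S + 0 = S)
O(k, Z) = 2*Z*(-7 + k) (O(k, Z) = (k - 7)*(Z + Z) = (-7 + k)*(2*Z) = 2*Z*(-7 + k))
√(-1474 + O(y, -70)) = √(-1474 + 2*(-70)*(-7 + 183)) = √(-1474 + 2*(-70)*176) = √(-1474 - 24640) = √(-26114) = I*√26114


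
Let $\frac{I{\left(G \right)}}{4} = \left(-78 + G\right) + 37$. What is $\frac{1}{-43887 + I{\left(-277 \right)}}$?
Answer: $- \frac{1}{45159} \approx -2.2144 \cdot 10^{-5}$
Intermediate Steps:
$I{\left(G \right)} = -164 + 4 G$ ($I{\left(G \right)} = 4 \left(\left(-78 + G\right) + 37\right) = 4 \left(-41 + G\right) = -164 + 4 G$)
$\frac{1}{-43887 + I{\left(-277 \right)}} = \frac{1}{-43887 + \left(-164 + 4 \left(-277\right)\right)} = \frac{1}{-43887 - 1272} = \frac{1}{-45159} = - \frac{1}{45159}$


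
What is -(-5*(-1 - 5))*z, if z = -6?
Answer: 180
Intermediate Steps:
-(-5*(-1 - 5))*z = -(-5*(-1 - 5))*(-6) = -(-5*(-6))*(-6) = -30*(-6) = -1*(-180) = 180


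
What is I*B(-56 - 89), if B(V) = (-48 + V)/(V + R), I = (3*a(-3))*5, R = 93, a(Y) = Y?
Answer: -8685/52 ≈ -167.02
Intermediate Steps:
I = -45 (I = (3*(-3))*5 = -9*5 = -45)
B(V) = (-48 + V)/(93 + V) (B(V) = (-48 + V)/(V + 93) = (-48 + V)/(93 + V))
I*B(-56 - 89) = -45*(-48 + (-56 - 89))/(93 + (-56 - 89)) = -45*(-48 - 145)/(93 - 145) = -45*(-193)/(-52) = -(-45)*(-193)/52 = -45*193/52 = -8685/52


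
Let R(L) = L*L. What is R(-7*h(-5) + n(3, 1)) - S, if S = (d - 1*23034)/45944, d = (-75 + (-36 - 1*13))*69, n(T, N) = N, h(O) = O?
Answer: 29787507/22972 ≈ 1296.7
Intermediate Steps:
d = -8556 (d = (-75 + (-36 - 13))*69 = (-75 - 49)*69 = -124*69 = -8556)
R(L) = L**2
S = -15795/22972 (S = (-8556 - 1*23034)/45944 = (-8556 - 23034)*(1/45944) = -31590*1/45944 = -15795/22972 ≈ -0.68758)
R(-7*h(-5) + n(3, 1)) - S = (-7*(-5) + 1)**2 - 1*(-15795/22972) = (35 + 1)**2 + 15795/22972 = 36**2 + 15795/22972 = 1296 + 15795/22972 = 29787507/22972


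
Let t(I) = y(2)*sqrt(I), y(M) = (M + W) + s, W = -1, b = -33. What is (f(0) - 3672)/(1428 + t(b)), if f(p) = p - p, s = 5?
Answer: -145656/56677 + 612*I*sqrt(33)/56677 ≈ -2.5699 + 0.06203*I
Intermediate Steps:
f(p) = 0
y(M) = 4 + M (y(M) = (M - 1) + 5 = (-1 + M) + 5 = 4 + M)
t(I) = 6*sqrt(I) (t(I) = (4 + 2)*sqrt(I) = 6*sqrt(I))
(f(0) - 3672)/(1428 + t(b)) = (0 - 3672)/(1428 + 6*sqrt(-33)) = -3672/(1428 + 6*(I*sqrt(33))) = -3672/(1428 + 6*I*sqrt(33))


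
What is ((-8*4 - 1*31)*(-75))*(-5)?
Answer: -23625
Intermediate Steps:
((-8*4 - 1*31)*(-75))*(-5) = ((-32 - 31)*(-75))*(-5) = -63*(-75)*(-5) = 4725*(-5) = -23625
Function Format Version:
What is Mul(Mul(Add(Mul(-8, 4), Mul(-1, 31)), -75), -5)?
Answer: -23625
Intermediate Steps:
Mul(Mul(Add(Mul(-8, 4), Mul(-1, 31)), -75), -5) = Mul(Mul(Add(-32, -31), -75), -5) = Mul(Mul(-63, -75), -5) = Mul(4725, -5) = -23625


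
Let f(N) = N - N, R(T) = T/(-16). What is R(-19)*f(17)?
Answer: 0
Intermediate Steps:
R(T) = -T/16 (R(T) = T*(-1/16) = -T/16)
f(N) = 0
R(-19)*f(17) = -1/16*(-19)*0 = (19/16)*0 = 0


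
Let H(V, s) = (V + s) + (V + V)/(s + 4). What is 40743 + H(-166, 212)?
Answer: 2202523/54 ≈ 40787.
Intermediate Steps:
H(V, s) = V + s + 2*V/(4 + s) (H(V, s) = (V + s) + (2*V)/(4 + s) = (V + s) + 2*V/(4 + s) = V + s + 2*V/(4 + s))
40743 + H(-166, 212) = 40743 + (212² + 4*212 + 6*(-166) - 166*212)/(4 + 212) = 40743 + (44944 + 848 - 996 - 35192)/216 = 40743 + (1/216)*9604 = 40743 + 2401/54 = 2202523/54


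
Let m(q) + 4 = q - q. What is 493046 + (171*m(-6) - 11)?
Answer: 492351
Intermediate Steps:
m(q) = -4 (m(q) = -4 + (q - q) = -4 + 0 = -4)
493046 + (171*m(-6) - 11) = 493046 + (171*(-4) - 11) = 493046 + (-684 - 11) = 493046 - 695 = 492351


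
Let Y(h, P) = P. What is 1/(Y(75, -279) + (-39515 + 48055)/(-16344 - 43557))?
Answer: -59901/16720919 ≈ -0.0035824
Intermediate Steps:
1/(Y(75, -279) + (-39515 + 48055)/(-16344 - 43557)) = 1/(-279 + (-39515 + 48055)/(-16344 - 43557)) = 1/(-279 + 8540/(-59901)) = 1/(-279 + 8540*(-1/59901)) = 1/(-279 - 8540/59901) = 1/(-16720919/59901) = -59901/16720919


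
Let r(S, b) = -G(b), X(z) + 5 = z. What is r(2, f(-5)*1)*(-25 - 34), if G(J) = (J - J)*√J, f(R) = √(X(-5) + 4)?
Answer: 0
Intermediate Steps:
X(z) = -5 + z
f(R) = I*√6 (f(R) = √((-5 - 5) + 4) = √(-10 + 4) = √(-6) = I*√6)
G(J) = 0 (G(J) = 0*√J = 0)
r(S, b) = 0 (r(S, b) = -1*0 = 0)
r(2, f(-5)*1)*(-25 - 34) = 0*(-25 - 34) = 0*(-59) = 0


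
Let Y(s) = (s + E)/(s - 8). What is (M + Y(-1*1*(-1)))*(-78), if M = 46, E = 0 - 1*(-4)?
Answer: -24726/7 ≈ -3532.3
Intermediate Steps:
E = 4 (E = 0 + 4 = 4)
Y(s) = (4 + s)/(-8 + s) (Y(s) = (s + 4)/(s - 8) = (4 + s)/(-8 + s))
(M + Y(-1*1*(-1)))*(-78) = (46 + (4 - 1*1*(-1))/(-8 - 1*1*(-1)))*(-78) = (46 + (4 - 1*(-1))/(-8 - 1*(-1)))*(-78) = (46 + (4 + 1)/(-8 + 1))*(-78) = (46 + 5/(-7))*(-78) = (46 - 1/7*5)*(-78) = (46 - 5/7)*(-78) = (317/7)*(-78) = -24726/7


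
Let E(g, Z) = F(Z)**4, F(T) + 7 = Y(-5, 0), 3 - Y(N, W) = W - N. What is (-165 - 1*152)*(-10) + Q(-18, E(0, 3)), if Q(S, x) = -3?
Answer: 3167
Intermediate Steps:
Y(N, W) = 3 + N - W (Y(N, W) = 3 - (W - N) = 3 + (N - W) = 3 + N - W)
F(T) = -9 (F(T) = -7 + (3 - 5 - 1*0) = -7 + (3 - 5 + 0) = -7 - 2 = -9)
E(g, Z) = 6561 (E(g, Z) = (-9)**4 = 6561)
(-165 - 1*152)*(-10) + Q(-18, E(0, 3)) = (-165 - 1*152)*(-10) - 3 = (-165 - 152)*(-10) - 3 = -317*(-10) - 3 = 3170 - 3 = 3167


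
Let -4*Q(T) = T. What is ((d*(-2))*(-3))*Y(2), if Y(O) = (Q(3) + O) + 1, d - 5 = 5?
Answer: 135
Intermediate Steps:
d = 10 (d = 5 + 5 = 10)
Q(T) = -T/4
Y(O) = 1/4 + O (Y(O) = (-1/4*3 + O) + 1 = (-3/4 + O) + 1 = 1/4 + O)
((d*(-2))*(-3))*Y(2) = ((10*(-2))*(-3))*(1/4 + 2) = -20*(-3)*(9/4) = 60*(9/4) = 135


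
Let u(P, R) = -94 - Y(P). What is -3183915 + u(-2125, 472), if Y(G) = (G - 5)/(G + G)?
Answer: -1353204038/425 ≈ -3.1840e+6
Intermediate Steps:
Y(G) = (-5 + G)/(2*G) (Y(G) = (-5 + G)/((2*G)) = (-5 + G)*(1/(2*G)) = (-5 + G)/(2*G))
u(P, R) = -94 - (-5 + P)/(2*P)
-3183915 + u(-2125, 472) = -3183915 + (½)*(5 - 189*(-2125))/(-2125) = -3183915 + (½)*(-1/2125)*(5 + 401625) = -3183915 + (½)*(-1/2125)*401630 = -3183915 - 40163/425 = -1353204038/425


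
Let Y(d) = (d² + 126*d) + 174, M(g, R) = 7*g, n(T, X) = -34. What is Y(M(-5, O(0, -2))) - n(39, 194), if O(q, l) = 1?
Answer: -2977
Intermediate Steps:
Y(d) = 174 + d² + 126*d
Y(M(-5, O(0, -2))) - n(39, 194) = (174 + (7*(-5))² + 126*(7*(-5))) - 1*(-34) = (174 + (-35)² + 126*(-35)) + 34 = (174 + 1225 - 4410) + 34 = -3011 + 34 = -2977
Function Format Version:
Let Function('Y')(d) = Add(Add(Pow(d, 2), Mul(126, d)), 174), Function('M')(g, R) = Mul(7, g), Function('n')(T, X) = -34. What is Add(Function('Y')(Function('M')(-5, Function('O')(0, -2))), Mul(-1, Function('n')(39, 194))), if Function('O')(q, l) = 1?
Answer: -2977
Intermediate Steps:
Function('Y')(d) = Add(174, Pow(d, 2), Mul(126, d))
Add(Function('Y')(Function('M')(-5, Function('O')(0, -2))), Mul(-1, Function('n')(39, 194))) = Add(Add(174, Pow(Mul(7, -5), 2), Mul(126, Mul(7, -5))), Mul(-1, -34)) = Add(Add(174, Pow(-35, 2), Mul(126, -35)), 34) = Add(Add(174, 1225, -4410), 34) = Add(-3011, 34) = -2977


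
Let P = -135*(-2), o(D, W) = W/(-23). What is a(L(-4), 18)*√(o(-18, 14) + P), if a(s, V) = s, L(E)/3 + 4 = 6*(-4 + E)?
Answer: -312*√35627/23 ≈ -2560.4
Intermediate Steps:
o(D, W) = -W/23 (o(D, W) = W*(-1/23) = -W/23)
L(E) = -84 + 18*E (L(E) = -12 + 3*(6*(-4 + E)) = -12 + 3*(-24 + 6*E) = -12 + (-72 + 18*E) = -84 + 18*E)
P = 270
a(L(-4), 18)*√(o(-18, 14) + P) = (-84 + 18*(-4))*√(-1/23*14 + 270) = (-84 - 72)*√(-14/23 + 270) = -312*√35627/23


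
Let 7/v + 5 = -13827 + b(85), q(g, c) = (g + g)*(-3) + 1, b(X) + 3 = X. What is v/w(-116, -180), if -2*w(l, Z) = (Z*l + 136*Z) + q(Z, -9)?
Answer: -7/17318125 ≈ -4.0420e-7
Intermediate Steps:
b(X) = -3 + X
q(g, c) = 1 - 6*g (q(g, c) = (2*g)*(-3) + 1 = -6*g + 1 = 1 - 6*g)
w(l, Z) = -1/2 - 65*Z - Z*l/2 (w(l, Z) = -((Z*l + 136*Z) + (1 - 6*Z))/2 = -((136*Z + Z*l) + (1 - 6*Z))/2 = -(1 + 130*Z + Z*l)/2 = -1/2 - 65*Z - Z*l/2)
v = -7/13750 (v = 7/(-5 + (-13827 + (-3 + 85))) = 7/(-5 + (-13827 + 82)) = 7/(-5 - 13745) = 7/(-13750) = 7*(-1/13750) = -7/13750 ≈ -0.00050909)
v/w(-116, -180) = -7/(13750*(-1/2 - 65*(-180) - 1/2*(-180)*(-116))) = -7/(13750*(-1/2 + 11700 - 10440)) = -7/(13750*2519/2) = -7/13750*2/2519 = -7/17318125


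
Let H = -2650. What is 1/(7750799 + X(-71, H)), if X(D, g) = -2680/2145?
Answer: 429/3325092235 ≈ 1.2902e-7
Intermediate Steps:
X(D, g) = -536/429 (X(D, g) = -2680*1/2145 = -536/429)
1/(7750799 + X(-71, H)) = 1/(7750799 - 536/429) = 1/(3325092235/429) = 429/3325092235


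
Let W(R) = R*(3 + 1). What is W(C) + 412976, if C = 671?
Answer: 415660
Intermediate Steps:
W(R) = 4*R (W(R) = R*4 = 4*R)
W(C) + 412976 = 4*671 + 412976 = 2684 + 412976 = 415660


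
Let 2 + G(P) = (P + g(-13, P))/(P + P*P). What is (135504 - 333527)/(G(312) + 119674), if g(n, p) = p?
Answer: -61981199/37457338 ≈ -1.6547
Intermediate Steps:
G(P) = -2 + 2*P/(P + P²) (G(P) = -2 + (P + P)/(P + P*P) = -2 + (2*P)/(P + P²) = -2 + 2*P/(P + P²))
(135504 - 333527)/(G(312) + 119674) = (135504 - 333527)/(-2*312/(1 + 312) + 119674) = -198023/(-2*312/313 + 119674) = -198023/(-2*312*1/313 + 119674) = -198023/(-624/313 + 119674) = -198023/37457338/313 = -198023*313/37457338 = -61981199/37457338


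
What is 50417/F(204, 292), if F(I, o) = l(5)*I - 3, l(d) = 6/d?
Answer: 252085/1209 ≈ 208.51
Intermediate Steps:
F(I, o) = -3 + 6*I/5 (F(I, o) = (6/5)*I - 3 = (6*(1/5))*I - 3 = 6*I/5 - 3 = -3 + 6*I/5)
50417/F(204, 292) = 50417/(-3 + (6/5)*204) = 50417/(-3 + 1224/5) = 50417/(1209/5) = 50417*(5/1209) = 252085/1209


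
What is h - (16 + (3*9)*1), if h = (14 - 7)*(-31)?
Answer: -260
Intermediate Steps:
h = -217 (h = 7*(-31) = -217)
h - (16 + (3*9)*1) = -217 - (16 + (3*9)*1) = -217 - (16 + 27*1) = -217 - (16 + 27) = -217 - 1*43 = -217 - 43 = -260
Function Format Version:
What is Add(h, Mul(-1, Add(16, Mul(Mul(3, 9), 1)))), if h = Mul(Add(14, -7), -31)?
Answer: -260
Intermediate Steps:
h = -217 (h = Mul(7, -31) = -217)
Add(h, Mul(-1, Add(16, Mul(Mul(3, 9), 1)))) = Add(-217, Mul(-1, Add(16, Mul(Mul(3, 9), 1)))) = Add(-217, Mul(-1, Add(16, Mul(27, 1)))) = Add(-217, Mul(-1, Add(16, 27))) = Add(-217, Mul(-1, 43)) = Add(-217, -43) = -260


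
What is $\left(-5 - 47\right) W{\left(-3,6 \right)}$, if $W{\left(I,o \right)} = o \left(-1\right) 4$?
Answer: $1248$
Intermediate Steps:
$W{\left(I,o \right)} = - 4 o$ ($W{\left(I,o \right)} = - o 4 = - 4 o$)
$\left(-5 - 47\right) W{\left(-3,6 \right)} = \left(-5 - 47\right) \left(\left(-4\right) 6\right) = \left(-52\right) \left(-24\right) = 1248$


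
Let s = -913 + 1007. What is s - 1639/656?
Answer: 60025/656 ≈ 91.501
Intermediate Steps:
s = 94
s - 1639/656 = 94 - 1639/656 = 60025/656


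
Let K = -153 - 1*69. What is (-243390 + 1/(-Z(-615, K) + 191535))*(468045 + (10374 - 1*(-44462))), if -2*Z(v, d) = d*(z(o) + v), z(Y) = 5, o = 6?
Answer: -32992557387901669/259245 ≈ -1.2726e+11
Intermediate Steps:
K = -222 (K = -153 - 69 = -222)
Z(v, d) = -d*(5 + v)/2
(-243390 + 1/(-Z(-615, K) + 191535))*(468045 + (10374 - 1*(-44462))) = (-243390 + 1/(-(-1)*(-222)*(5 - 615)/2 + 191535))*(468045 + (10374 - 1*(-44462))) = (-243390 + 1/(-(-1)*(-222)*(-610)/2 + 191535))*(468045 + (10374 + 44462)) = (-243390 + 1/(-1*(-67710) + 191535))*(468045 + 54836) = (-243390 + 1/(67710 + 191535))*522881 = (-243390 + 1/259245)*522881 = -63097640549/259245*522881 = -32992557387901669/259245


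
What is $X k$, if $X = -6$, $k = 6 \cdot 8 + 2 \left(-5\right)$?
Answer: $-228$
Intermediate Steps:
$k = 38$ ($k = 48 - 10 = 38$)
$X k = \left(-6\right) 38 = -228$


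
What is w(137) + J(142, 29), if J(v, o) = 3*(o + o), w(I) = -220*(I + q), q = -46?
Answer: -19846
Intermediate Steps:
w(I) = 10120 - 220*I (w(I) = -220*(I - 46) = -220*(-46 + I) = 10120 - 220*I)
J(v, o) = 6*o (J(v, o) = 3*(2*o) = 6*o)
w(137) + J(142, 29) = (10120 - 220*137) + 6*29 = (10120 - 30140) + 174 = -20020 + 174 = -19846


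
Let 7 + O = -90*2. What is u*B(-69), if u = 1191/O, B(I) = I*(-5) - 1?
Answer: -409704/187 ≈ -2190.9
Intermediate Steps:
B(I) = -1 - 5*I (B(I) = -5*I - 1 = -1 - 5*I)
O = -187 (O = -7 - 90*2 = -7 - 6*30 = -7 - 180 = -187)
u = -1191/187 (u = 1191/(-187) = 1191*(-1/187) = -1191/187 ≈ -6.3690)
u*B(-69) = -1191*(-1 - 5*(-69))/187 = -1191*(-1 + 345)/187 = -1191/187*344 = -409704/187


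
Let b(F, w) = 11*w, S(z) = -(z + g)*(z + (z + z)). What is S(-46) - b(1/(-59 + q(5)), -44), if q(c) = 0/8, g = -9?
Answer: -7106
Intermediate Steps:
q(c) = 0 (q(c) = 0*(1/8) = 0)
S(z) = -3*z*(-9 + z) (S(z) = -(z - 9)*(z + (z + z)) = -(-9 + z)*(z + 2*z) = -(-9 + z)*3*z = -3*z*(-9 + z))
S(-46) - b(1/(-59 + q(5)), -44) = 3*(-46)*(9 - 1*(-46)) - 11*(-44) = 3*(-46)*(9 + 46) - 1*(-484) = 3*(-46)*55 + 484 = -7590 + 484 = -7106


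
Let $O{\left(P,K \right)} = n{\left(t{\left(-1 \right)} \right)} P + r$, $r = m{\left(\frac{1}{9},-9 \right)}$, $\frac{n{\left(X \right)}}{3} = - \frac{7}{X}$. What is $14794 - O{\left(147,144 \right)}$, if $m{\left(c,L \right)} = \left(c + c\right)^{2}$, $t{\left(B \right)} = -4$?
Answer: $\frac{4543193}{324} \approx 14022.0$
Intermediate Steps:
$n{\left(X \right)} = - \frac{21}{X}$ ($n{\left(X \right)} = 3 \left(- \frac{7}{X}\right) = - \frac{21}{X}$)
$m{\left(c,L \right)} = 4 c^{2}$ ($m{\left(c,L \right)} = \left(2 c\right)^{2} = 4 c^{2}$)
$r = \frac{4}{81}$ ($r = 4 \left(\frac{1}{9}\right)^{2} = \frac{4}{81} \approx 0.049383$)
$O{\left(P,K \right)} = \frac{4}{81} + \frac{21 P}{4}$ ($O{\left(P,K \right)} = - \frac{21}{-4} P + \frac{4}{81} = \left(-21\right) \left(- \frac{1}{4}\right) P + \frac{4}{81} = \frac{21 P}{4} + \frac{4}{81} = \frac{4}{81} + \frac{21 P}{4}$)
$14794 - O{\left(147,144 \right)} = 14794 - \left(\frac{4}{81} + \frac{21}{4} \cdot 147\right) = 14794 - \left(\frac{4}{81} + \frac{3087}{4}\right) = 14794 - \frac{250063}{324} = \frac{4543193}{324}$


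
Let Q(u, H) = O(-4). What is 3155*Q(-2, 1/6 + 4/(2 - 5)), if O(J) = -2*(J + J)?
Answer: 50480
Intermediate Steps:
O(J) = -4*J
Q(u, H) = 16 (Q(u, H) = -4*(-4) = 16)
3155*Q(-2, 1/6 + 4/(2 - 5)) = 3155*16 = 50480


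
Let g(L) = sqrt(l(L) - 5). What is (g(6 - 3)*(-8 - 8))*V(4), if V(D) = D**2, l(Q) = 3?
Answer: -256*I*sqrt(2) ≈ -362.04*I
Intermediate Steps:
g(L) = I*sqrt(2) (g(L) = sqrt(3 - 5) = sqrt(-2) = I*sqrt(2))
(g(6 - 3)*(-8 - 8))*V(4) = ((I*sqrt(2))*(-8 - 8))*4**2 = ((I*sqrt(2))*(-16))*16 = -16*I*sqrt(2)*16 = -256*I*sqrt(2)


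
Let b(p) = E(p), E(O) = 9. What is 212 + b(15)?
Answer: 221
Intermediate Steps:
b(p) = 9
212 + b(15) = 212 + 9 = 221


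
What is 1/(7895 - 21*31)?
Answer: 1/7244 ≈ 0.00013805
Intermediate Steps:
1/(7895 - 21*31) = 1/(7895 - 651) = 1/7244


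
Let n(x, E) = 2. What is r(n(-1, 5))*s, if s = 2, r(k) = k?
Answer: 4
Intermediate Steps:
r(n(-1, 5))*s = 2*2 = 4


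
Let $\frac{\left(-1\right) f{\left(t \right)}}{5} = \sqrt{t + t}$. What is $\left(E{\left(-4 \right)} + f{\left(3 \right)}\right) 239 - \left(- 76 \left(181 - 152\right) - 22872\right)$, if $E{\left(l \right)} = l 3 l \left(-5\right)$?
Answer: $-32284 - 1195 \sqrt{6} \approx -35211.0$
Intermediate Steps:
$E{\left(l \right)} = - 15 l^{2}$ ($E{\left(l \right)} = 3 l l \left(-5\right) = 3 l^{2} \left(-5\right) = - 15 l^{2}$)
$f{\left(t \right)} = - 5 \sqrt{2} \sqrt{t}$ ($f{\left(t \right)} = - 5 \sqrt{t + t} = - 5 \sqrt{2 t} = - 5 \sqrt{2} \sqrt{t}$)
$\left(E{\left(-4 \right)} + f{\left(3 \right)}\right) 239 - \left(- 76 \left(181 - 152\right) - 22872\right) = \left(- 15 \left(-4\right)^{2} - 5 \sqrt{2} \sqrt{3}\right) 239 - \left(- 76 \left(181 - 152\right) - 22872\right) = \left(\left(-15\right) 16 - 5 \sqrt{6}\right) 239 - \left(\left(-76\right) 29 - 22872\right) = \left(-240 - 5 \sqrt{6}\right) 239 - \left(-2204 - 22872\right) = \left(-57360 - 1195 \sqrt{6}\right) - -25076 = \left(-57360 - 1195 \sqrt{6}\right) + 25076 = -32284 - 1195 \sqrt{6}$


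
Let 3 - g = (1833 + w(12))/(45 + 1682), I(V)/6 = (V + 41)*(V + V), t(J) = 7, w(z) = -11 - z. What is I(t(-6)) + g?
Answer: 6966635/1727 ≈ 4034.0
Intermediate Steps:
I(V) = 12*V*(41 + V) (I(V) = 6*((V + 41)*(V + V)) = 6*((41 + V)*(2*V)) = 6*(2*V*(41 + V)) = 12*V*(41 + V))
g = 3371/1727 (g = 3 - (1833 + (-11 - 1*12))/(45 + 1682) = 3 - (1833 + (-11 - 12))/1727 = 3 - (1833 - 23)/1727 = 3 - 1810/1727 = 3371/1727 ≈ 1.9519)
I(t(-6)) + g = 12*7*(41 + 7) + 3371/1727 = 12*7*48 + 3371/1727 = 4032 + 3371/1727 = 6966635/1727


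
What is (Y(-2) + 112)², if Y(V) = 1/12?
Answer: 1809025/144 ≈ 12563.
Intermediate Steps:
Y(V) = 1/12
(Y(-2) + 112)² = (1/12 + 112)² = (1345/12)² = 1809025/144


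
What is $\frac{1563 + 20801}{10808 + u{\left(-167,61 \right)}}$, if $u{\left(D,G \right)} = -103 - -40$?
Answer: $\frac{22364}{10745} \approx 2.0813$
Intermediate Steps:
$u{\left(D,G \right)} = -63$ ($u{\left(D,G \right)} = -103 + 40 = -63$)
$\frac{1563 + 20801}{10808 + u{\left(-167,61 \right)}} = \frac{1563 + 20801}{10808 - 63} = \frac{22364}{10745}$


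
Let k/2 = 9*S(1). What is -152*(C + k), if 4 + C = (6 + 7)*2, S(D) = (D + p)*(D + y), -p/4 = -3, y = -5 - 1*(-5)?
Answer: -38912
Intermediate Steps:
y = 0 (y = -5 + 5 = 0)
p = 12 (p = -4*(-3) = 12)
S(D) = D*(12 + D) (S(D) = (D + 12)*(D + 0) = (12 + D)*D = D*(12 + D))
C = 22 (C = -4 + (6 + 7)*2 = -4 + 13*2 = -4 + 26 = 22)
k = 234 (k = 2*(9*(1*(12 + 1))) = 2*(9*(1*13)) = 2*(9*13) = 2*117 = 234)
-152*(C + k) = -152*(22 + 234) = -152*256 = -38912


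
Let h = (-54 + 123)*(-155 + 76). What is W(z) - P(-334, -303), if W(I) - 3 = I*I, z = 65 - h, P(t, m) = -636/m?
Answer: 3073051947/101 ≈ 3.0426e+7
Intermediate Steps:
h = -5451 (h = 69*(-79) = -5451)
z = 5516 (z = 65 - 1*(-5451) = 65 + 5451 = 5516)
W(I) = 3 + I² (W(I) = 3 + I*I = 3 + I²)
W(z) - P(-334, -303) = (3 + 5516²) - (-636)/(-303) = (3 + 30426256) - (-636)*(-1)/303 = 30426259 - 1*212/101 = 30426259 - 212/101 = 3073051947/101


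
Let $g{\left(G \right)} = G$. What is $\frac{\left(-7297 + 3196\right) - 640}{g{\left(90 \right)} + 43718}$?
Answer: $- \frac{4741}{43808} \approx -0.10822$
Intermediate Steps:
$\frac{\left(-7297 + 3196\right) - 640}{g{\left(90 \right)} + 43718} = \frac{\left(-7297 + 3196\right) - 640}{90 + 43718} = \frac{-4101 - 640}{43808} = \left(-4741\right) \frac{1}{43808} = - \frac{4741}{43808}$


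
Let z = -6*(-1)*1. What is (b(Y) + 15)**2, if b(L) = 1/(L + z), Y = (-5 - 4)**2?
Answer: 1705636/7569 ≈ 225.34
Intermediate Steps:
Y = 81 (Y = (-9)**2 = 81)
z = 6 (z = -1*(-6)*1 = 6*1 = 6)
b(L) = 1/(6 + L) (b(L) = 1/(L + 6) = 1/(6 + L))
(b(Y) + 15)**2 = (1/(6 + 81) + 15)**2 = (1/87 + 15)**2 = (1306/87)**2 = 1705636/7569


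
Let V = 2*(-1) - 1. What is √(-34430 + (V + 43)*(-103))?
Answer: 5*I*√1542 ≈ 196.34*I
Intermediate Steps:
V = -3 (V = -2 - 1 = -3)
√(-34430 + (V + 43)*(-103)) = √(-34430 + (-3 + 43)*(-103)) = √(-34430 + 40*(-103)) = √(-34430 - 4120) = √(-38550) = 5*I*√1542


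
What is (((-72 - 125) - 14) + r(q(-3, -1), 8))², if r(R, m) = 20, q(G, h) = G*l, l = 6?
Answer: 36481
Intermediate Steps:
q(G, h) = 6*G (q(G, h) = G*6 = 6*G)
(((-72 - 125) - 14) + r(q(-3, -1), 8))² = (((-72 - 125) - 14) + 20)² = ((-197 - 14) + 20)² = (-211 + 20)² = (-191)² = 36481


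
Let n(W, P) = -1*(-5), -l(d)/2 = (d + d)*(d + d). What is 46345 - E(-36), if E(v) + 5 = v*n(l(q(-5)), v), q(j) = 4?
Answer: 46530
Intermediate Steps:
l(d) = -8*d² (l(d) = -2*(d + d)*(d + d) = -2*2*d*2*d = -8*d²)
n(W, P) = 5
E(v) = -5 + 5*v (E(v) = -5 + v*5 = -5 + 5*v)
46345 - E(-36) = 46345 - (-5 + 5*(-36)) = 46345 - (-5 - 180) = 46345 - 1*(-185) = 46345 + 185 = 46530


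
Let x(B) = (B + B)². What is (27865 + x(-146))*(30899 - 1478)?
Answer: 3328368309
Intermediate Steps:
x(B) = 4*B² (x(B) = (2*B)² = 4*B²)
(27865 + x(-146))*(30899 - 1478) = (27865 + 4*(-146)²)*(30899 - 1478) = (27865 + 4*21316)*29421 = (27865 + 85264)*29421 = 113129*29421 = 3328368309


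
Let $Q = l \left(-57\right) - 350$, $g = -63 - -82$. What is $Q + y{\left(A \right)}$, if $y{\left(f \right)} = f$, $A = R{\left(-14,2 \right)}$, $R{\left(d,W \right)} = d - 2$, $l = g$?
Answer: $-1449$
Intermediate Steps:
$g = 19$ ($g = -63 + 82 = 19$)
$l = 19$
$R{\left(d,W \right)} = -2 + d$ ($R{\left(d,W \right)} = d - 2 = -2 + d$)
$A = -16$ ($A = -2 - 14 = -16$)
$Q = -1433$ ($Q = 19 \left(-57\right) - 350 = -1083 - 350 = -1433$)
$Q + y{\left(A \right)} = -1433 - 16 = -1449$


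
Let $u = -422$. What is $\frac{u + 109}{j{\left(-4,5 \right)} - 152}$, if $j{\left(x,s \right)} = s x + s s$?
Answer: $\frac{313}{147} \approx 2.1292$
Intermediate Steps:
$j{\left(x,s \right)} = s^{2} + s x$ ($j{\left(x,s \right)} = s x + s^{2} = s^{2} + s x$)
$\frac{u + 109}{j{\left(-4,5 \right)} - 152} = \frac{-422 + 109}{5 \left(5 - 4\right) - 152} = - \frac{313}{5 \cdot 1 - 152} = - \frac{313}{5 - 152} = - \frac{313}{-147} = \left(-313\right) \left(- \frac{1}{147}\right) = \frac{313}{147}$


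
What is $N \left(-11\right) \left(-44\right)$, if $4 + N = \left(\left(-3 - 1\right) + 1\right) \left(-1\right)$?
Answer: $-484$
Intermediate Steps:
$N = -1$ ($N = -4 + \left(\left(-3 - 1\right) + 1\right) \left(-1\right) = -4 + \left(-4 + 1\right) \left(-1\right) = -4 - -3 = -4 + 3 = -1$)
$N \left(-11\right) \left(-44\right) = \left(-1\right) \left(-11\right) \left(-44\right) = 11 \left(-44\right) = -484$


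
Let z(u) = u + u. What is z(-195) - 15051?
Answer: -15441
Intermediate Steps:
z(u) = 2*u
z(-195) - 15051 = 2*(-195) - 15051 = -390 - 15051 = -15441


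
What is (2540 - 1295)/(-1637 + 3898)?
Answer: 1245/2261 ≈ 0.55064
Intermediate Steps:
(2540 - 1295)/(-1637 + 3898) = 1245/2261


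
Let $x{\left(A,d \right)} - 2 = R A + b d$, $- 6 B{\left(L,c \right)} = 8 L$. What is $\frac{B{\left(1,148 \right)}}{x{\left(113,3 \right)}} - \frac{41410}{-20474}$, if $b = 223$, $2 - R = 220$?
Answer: $\frac{1488502693}{735927693} \approx 2.0226$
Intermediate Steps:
$R = -218$ ($R = 2 - 220 = -218$)
$B{\left(L,c \right)} = - \frac{4 L}{3}$ ($B{\left(L,c \right)} = - \frac{8 L}{6} = - \frac{4 L}{3}$)
$x{\left(A,d \right)} = 2 - 218 A + 223 d$ ($x{\left(A,d \right)} = 2 - \left(- 223 d + 218 A\right) = 2 - 218 A + 223 d$)
$\frac{B{\left(1,148 \right)}}{x{\left(113,3 \right)}} - \frac{41410}{-20474} = \frac{\left(- \frac{4}{3}\right) 1}{2 - 24634 + 223 \cdot 3} - \frac{41410}{-20474} = - \frac{4}{3 \left(2 - 24634 + 669\right)} - - \frac{20705}{10237} = - \frac{4}{3 \left(-23963\right)} + \frac{20705}{10237} = \left(- \frac{4}{3}\right) \left(- \frac{1}{23963}\right) + \frac{20705}{10237} = \frac{4}{71889} + \frac{20705}{10237} = \frac{1488502693}{735927693}$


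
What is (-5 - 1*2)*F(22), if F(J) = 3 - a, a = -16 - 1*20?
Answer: -273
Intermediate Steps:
a = -36 (a = -16 - 20 = -36)
F(J) = 39 (F(J) = 3 - 1*(-36) = 3 + 36 = 39)
(-5 - 1*2)*F(22) = (-5 - 1*2)*39 = (-5 - 2)*39 = -7*39 = -273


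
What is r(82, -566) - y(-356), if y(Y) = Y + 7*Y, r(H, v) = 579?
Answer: 3427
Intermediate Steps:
y(Y) = 8*Y
r(82, -566) - y(-356) = 579 - 8*(-356) = 579 - 1*(-2848) = 579 + 2848 = 3427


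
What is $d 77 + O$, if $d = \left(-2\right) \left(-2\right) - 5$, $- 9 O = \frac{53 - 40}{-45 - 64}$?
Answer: $- \frac{75524}{981} \approx -76.987$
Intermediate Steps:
$O = \frac{13}{981}$ ($O = - \frac{\left(53 - 40\right) \frac{1}{-45 - 64}}{9} = - \frac{13 \frac{1}{-109}}{9} = - \frac{13 \left(- \frac{1}{109}\right)}{9} = \left(- \frac{1}{9}\right) \left(- \frac{13}{109}\right) = \frac{13}{981} \approx 0.013252$)
$d = -1$ ($d = 4 - 5 = -1$)
$d 77 + O = \left(-1\right) 77 + \frac{13}{981} = -77 + \frac{13}{981} = - \frac{75524}{981}$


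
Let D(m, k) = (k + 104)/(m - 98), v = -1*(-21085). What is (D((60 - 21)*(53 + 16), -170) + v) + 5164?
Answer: 68063591/2593 ≈ 26249.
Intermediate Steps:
v = 21085
D(m, k) = (104 + k)/(-98 + m)
(D((60 - 21)*(53 + 16), -170) + v) + 5164 = ((104 - 170)/(-98 + (60 - 21)*(53 + 16)) + 21085) + 5164 = (-66/(-98 + 39*69) + 21085) + 5164 = (-66/(-98 + 2691) + 21085) + 5164 = (-66/2593 + 21085) + 5164 = 54673339/2593 + 5164 = 68063591/2593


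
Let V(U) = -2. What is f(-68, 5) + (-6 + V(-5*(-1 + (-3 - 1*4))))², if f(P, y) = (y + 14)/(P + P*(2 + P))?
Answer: 282899/4420 ≈ 64.004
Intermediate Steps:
f(P, y) = (14 + y)/(P + P*(2 + P))
f(-68, 5) + (-6 + V(-5*(-1 + (-3 - 1*4))))² = (14 + 5)/((-68)*(3 - 68)) + (-6 - 2)² = -1/68*19/(-65) + (-8)² = -1/68*(-1/65)*19 + 64 = 19/4420 + 64 = 282899/4420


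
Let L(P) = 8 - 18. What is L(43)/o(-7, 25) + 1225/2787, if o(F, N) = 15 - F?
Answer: -460/30657 ≈ -0.015005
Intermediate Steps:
L(P) = -10
L(43)/o(-7, 25) + 1225/2787 = -10/(15 - 1*(-7)) + 1225/2787 = -10/(15 + 7) + 1225*(1/2787) = -10/22 + 1225/2787 = -10*1/22 + 1225/2787 = -5/11 + 1225/2787 = -460/30657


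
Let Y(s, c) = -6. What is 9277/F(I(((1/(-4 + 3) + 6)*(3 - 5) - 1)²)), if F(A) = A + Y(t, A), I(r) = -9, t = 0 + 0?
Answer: -9277/15 ≈ -618.47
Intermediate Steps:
t = 0
F(A) = -6 + A (F(A) = A - 6 = -6 + A)
9277/F(I(((1/(-4 + 3) + 6)*(3 - 5) - 1)²)) = 9277/(-6 - 9) = 9277/(-15) = 9277*(-1/15) = -9277/15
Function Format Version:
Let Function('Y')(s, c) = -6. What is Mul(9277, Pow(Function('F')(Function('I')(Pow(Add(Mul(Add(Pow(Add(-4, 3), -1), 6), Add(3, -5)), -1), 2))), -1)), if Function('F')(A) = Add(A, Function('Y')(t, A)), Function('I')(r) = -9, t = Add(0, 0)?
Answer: Rational(-9277, 15) ≈ -618.47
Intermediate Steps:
t = 0
Function('F')(A) = Add(-6, A) (Function('F')(A) = Add(A, -6) = Add(-6, A))
Mul(9277, Pow(Function('F')(Function('I')(Pow(Add(Mul(Add(Pow(Add(-4, 3), -1), 6), Add(3, -5)), -1), 2))), -1)) = Mul(9277, Pow(Add(-6, -9), -1)) = Mul(9277, Pow(-15, -1)) = Mul(9277, Rational(-1, 15)) = Rational(-9277, 15)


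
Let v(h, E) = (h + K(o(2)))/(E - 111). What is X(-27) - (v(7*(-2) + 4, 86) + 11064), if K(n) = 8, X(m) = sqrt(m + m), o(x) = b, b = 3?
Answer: -276602/25 + 3*I*sqrt(6) ≈ -11064.0 + 7.3485*I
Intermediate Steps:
o(x) = 3
X(m) = sqrt(2)*sqrt(m) (X(m) = sqrt(2*m) = sqrt(2)*sqrt(m))
v(h, E) = (8 + h)/(-111 + E) (v(h, E) = (h + 8)/(E - 111) = (8 + h)/(-111 + E))
X(-27) - (v(7*(-2) + 4, 86) + 11064) = sqrt(2)*sqrt(-27) - ((8 + (7*(-2) + 4))/(-111 + 86) + 11064) = sqrt(2)*(3*I*sqrt(3)) - ((8 + (-14 + 4))/(-25) + 11064) = 3*I*sqrt(6) - (-(8 - 10)/25 + 11064) = 3*I*sqrt(6) - (-1/25*(-2) + 11064) = 3*I*sqrt(6) - (2/25 + 11064) = 3*I*sqrt(6) - 1*276602/25 = 3*I*sqrt(6) - 276602/25 = -276602/25 + 3*I*sqrt(6)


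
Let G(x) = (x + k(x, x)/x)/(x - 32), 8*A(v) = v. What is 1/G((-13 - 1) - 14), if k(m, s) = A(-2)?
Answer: 448/209 ≈ 2.1435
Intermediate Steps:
A(v) = v/8
k(m, s) = -¼ (k(m, s) = (⅛)*(-2) = -¼)
G(x) = (x - 1/(4*x))/(-32 + x) (G(x) = (x - 1/(4*x))/(x - 32) = (x - 1/(4*x))/(-32 + x))
1/G((-13 - 1) - 14) = 1/((-¼ + ((-13 - 1) - 14)²)/(((-13 - 1) - 14)*(-32 + ((-13 - 1) - 14)))) = 1/((-¼ + (-14 - 14)²)/((-14 - 14)*(-32 + (-14 - 14)))) = 1/((-¼ + (-28)²)/((-28)*(-32 - 28))) = 1/(-1/28*(-¼ + 784)/(-60)) = 1/(-1/28*(-1/60)*3135/4) = 1/(209/448) = 448/209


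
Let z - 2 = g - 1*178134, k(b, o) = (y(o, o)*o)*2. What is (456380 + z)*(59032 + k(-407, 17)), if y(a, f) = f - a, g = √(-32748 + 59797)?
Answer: 16425535936 + 59032*√27049 ≈ 1.6435e+10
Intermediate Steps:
g = √27049 ≈ 164.47
k(b, o) = 0 (k(b, o) = ((o - o)*o)*2 = (0*o)*2 = 0*2 = 0)
z = -178132 + √27049 (z = 2 + (√27049 - 1*178134) = 2 + (√27049 - 178134) = 2 + (-178134 + √27049) = -178132 + √27049 ≈ -1.7797e+5)
(456380 + z)*(59032 + k(-407, 17)) = (456380 + (-178132 + √27049))*(59032 + 0) = (278248 + √27049)*59032 = 16425535936 + 59032*√27049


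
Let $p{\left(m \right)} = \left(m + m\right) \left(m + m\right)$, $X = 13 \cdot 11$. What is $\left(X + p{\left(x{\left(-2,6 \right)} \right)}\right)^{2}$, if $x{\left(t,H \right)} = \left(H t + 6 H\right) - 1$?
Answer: $5103081$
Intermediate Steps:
$x{\left(t,H \right)} = -1 + 6 H + H t$ ($x{\left(t,H \right)} = \left(6 H + H t\right) - 1 = -1 + 6 H + H t$)
$X = 143$
$p{\left(m \right)} = 4 m^{2}$ ($p{\left(m \right)} = 2 m 2 m = 4 m^{2}$)
$\left(X + p{\left(x{\left(-2,6 \right)} \right)}\right)^{2} = \left(143 + 4 \left(-1 + 6 \cdot 6 + 6 \left(-2\right)\right)^{2}\right)^{2} = \left(143 + 4 \left(-1 + 36 - 12\right)^{2}\right)^{2} = \left(143 + 4 \cdot 23^{2}\right)^{2} = \left(143 + 4 \cdot 529\right)^{2} = \left(143 + 2116\right)^{2} = 2259^{2} = 5103081$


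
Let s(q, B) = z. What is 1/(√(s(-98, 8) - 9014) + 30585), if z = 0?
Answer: 30585/935451239 - I*√9014/935451239 ≈ 3.2695e-5 - 1.0149e-7*I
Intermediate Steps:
s(q, B) = 0
1/(√(s(-98, 8) - 9014) + 30585) = 1/(√(0 - 9014) + 30585) = 1/(√(-9014) + 30585) = 1/(I*√9014 + 30585) = 1/(30585 + I*√9014)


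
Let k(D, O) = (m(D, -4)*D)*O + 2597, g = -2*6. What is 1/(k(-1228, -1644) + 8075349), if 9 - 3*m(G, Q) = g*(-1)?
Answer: 1/6059114 ≈ 1.6504e-7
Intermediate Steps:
g = -12
m(G, Q) = -1 (m(G, Q) = 3 - (-4)*(-1) = 3 - 1/3*12 = 3 - 4 = -1)
k(D, O) = 2597 - D*O (k(D, O) = (-D)*O + 2597 = -D*O + 2597 = 2597 - D*O)
1/(k(-1228, -1644) + 8075349) = 1/((2597 - 1*(-1228)*(-1644)) + 8075349) = 1/((2597 - 2018832) + 8075349) = 1/(-2016235 + 8075349) = 1/6059114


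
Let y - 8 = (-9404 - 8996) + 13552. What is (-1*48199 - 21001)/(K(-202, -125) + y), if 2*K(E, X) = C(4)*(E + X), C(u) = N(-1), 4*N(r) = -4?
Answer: 138400/9353 ≈ 14.797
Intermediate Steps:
N(r) = -1 (N(r) = (¼)*(-4) = -1)
C(u) = -1
K(E, X) = -E/2 - X/2 (K(E, X) = (-(E + X))/2 = (-E - X)/2 = -E/2 - X/2)
y = -4840 (y = 8 + ((-9404 - 8996) + 13552) = 8 + (-18400 + 13552) = 8 - 4848 = -4840)
(-1*48199 - 21001)/(K(-202, -125) + y) = (-1*48199 - 21001)/((-½*(-202) - ½*(-125)) - 4840) = (-48199 - 21001)/((101 + 125/2) - 4840) = -69200/(327/2 - 4840) = -69200/(-9353/2) = -69200*(-2/9353) = 138400/9353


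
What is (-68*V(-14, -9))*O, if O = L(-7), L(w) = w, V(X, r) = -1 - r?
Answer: 3808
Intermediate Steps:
O = -7
(-68*V(-14, -9))*O = -68*(-1 - 1*(-9))*(-7) = -68*(-1 + 9)*(-7) = -68*8*(-7) = -544*(-7) = 3808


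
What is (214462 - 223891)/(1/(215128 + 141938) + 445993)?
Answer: -480967902/22749848077 ≈ -0.021142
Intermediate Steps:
(214462 - 223891)/(1/(215128 + 141938) + 445993) = -9429/(1/357066 + 445993) = -9429/159248936539/357066 = -9429*357066/159248936539 = -480967902/22749848077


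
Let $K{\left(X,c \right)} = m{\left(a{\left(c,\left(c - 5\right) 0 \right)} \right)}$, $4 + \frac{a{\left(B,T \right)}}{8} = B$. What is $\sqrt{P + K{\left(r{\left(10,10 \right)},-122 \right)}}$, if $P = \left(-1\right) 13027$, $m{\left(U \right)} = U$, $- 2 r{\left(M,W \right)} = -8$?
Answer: $i \sqrt{14035} \approx 118.47 i$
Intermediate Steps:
$r{\left(M,W \right)} = 4$ ($r{\left(M,W \right)} = \left(- \frac{1}{2}\right) \left(-8\right) = 4$)
$a{\left(B,T \right)} = -32 + 8 B$
$K{\left(X,c \right)} = -32 + 8 c$
$P = -13027$
$\sqrt{P + K{\left(r{\left(10,10 \right)},-122 \right)}} = \sqrt{-13027 + \left(-32 + 8 \left(-122\right)\right)} = \sqrt{-13027 - 1008} = \sqrt{-14035} = i \sqrt{14035}$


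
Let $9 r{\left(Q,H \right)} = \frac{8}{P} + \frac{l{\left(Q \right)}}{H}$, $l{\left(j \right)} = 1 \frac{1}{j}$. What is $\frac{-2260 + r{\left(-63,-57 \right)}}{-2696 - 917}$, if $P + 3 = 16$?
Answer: $\frac{949503479}{1517991111} \approx 0.6255$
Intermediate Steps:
$P = 13$ ($P = -3 + 16 = 13$)
$l{\left(j \right)} = \frac{1}{j}$
$r{\left(Q,H \right)} = \frac{8}{117} + \frac{1}{9 H Q}$ ($r{\left(Q,H \right)} = \frac{\frac{8}{13} + \frac{1}{Q H}}{9} = \frac{8 \cdot \frac{1}{13} + \frac{1}{H Q}}{9} = \frac{\frac{8}{13} + \frac{1}{H Q}}{9} = \frac{8}{117} + \frac{1}{9 H Q}$)
$\frac{-2260 + r{\left(-63,-57 \right)}}{-2696 - 917} = \frac{-2260 + \left(\frac{8}{117} + \frac{1}{9 \left(-57\right) \left(-63\right)}\right)}{-2696 - 917} = \frac{-2260 + \left(\frac{8}{117} + \frac{1}{9} \left(- \frac{1}{57}\right) \left(- \frac{1}{63}\right)\right)}{-3613} = \left(-2260 + \left(\frac{8}{117} + \frac{1}{32319}\right)\right) \left(- \frac{1}{3613}\right) = \left(-2260 + \frac{28741}{420147}\right) \left(- \frac{1}{3613}\right) = \left(- \frac{949503479}{420147}\right) \left(- \frac{1}{3613}\right) = \frac{949503479}{1517991111}$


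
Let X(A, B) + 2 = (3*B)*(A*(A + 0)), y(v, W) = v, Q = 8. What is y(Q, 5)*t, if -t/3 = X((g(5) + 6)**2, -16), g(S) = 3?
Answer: 7558320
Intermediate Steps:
X(A, B) = -2 + 3*B*A**2 (X(A, B) = -2 + (3*B)*(A*(A + 0)) = -2 + (3*B)*(A*A) = -2 + (3*B)*A**2 = -2 + 3*B*A**2)
t = 944790 (t = -3*(-2 + 3*(-16)*((3 + 6)**2)**2) = -3*(-2 + 3*(-16)*(9**2)**2) = -3*(-2 + 3*(-16)*81**2) = -3*(-2 + 3*(-16)*6561) = -3*(-2 - 314928) = -3*(-314930) = 944790)
y(Q, 5)*t = 8*944790 = 7558320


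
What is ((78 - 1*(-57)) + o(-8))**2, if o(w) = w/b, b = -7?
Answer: 908209/49 ≈ 18535.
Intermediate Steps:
o(w) = -w/7 (o(w) = w/(-7) = w*(-1/7) = -w/7)
((78 - 1*(-57)) + o(-8))**2 = ((78 - 1*(-57)) - 1/7*(-8))**2 = ((78 + 57) + 8/7)**2 = (135 + 8/7)**2 = (953/7)**2 = 908209/49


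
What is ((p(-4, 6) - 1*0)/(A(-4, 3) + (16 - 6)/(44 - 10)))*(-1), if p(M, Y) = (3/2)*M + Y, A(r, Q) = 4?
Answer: 0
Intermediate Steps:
p(M, Y) = Y + 3*M/2 (p(M, Y) = (3*(1/2))*M + Y = 3*M/2 + Y = Y + 3*M/2)
((p(-4, 6) - 1*0)/(A(-4, 3) + (16 - 6)/(44 - 10)))*(-1) = (((6 + (3/2)*(-4)) - 1*0)/(4 + (16 - 6)/(44 - 10)))*(-1) = (((6 - 6) + 0)/(4 + 10/34))*(-1) = ((0 + 0)/(4 + 10*(1/34)))*(-1) = (0/(4 + 5/17))*(-1) = (0/(73/17))*(-1) = (0*(17/73))*(-1) = 0*(-1) = 0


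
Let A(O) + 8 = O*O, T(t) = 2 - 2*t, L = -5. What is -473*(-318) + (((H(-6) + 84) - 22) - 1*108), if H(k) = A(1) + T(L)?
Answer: 150373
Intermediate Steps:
A(O) = -8 + O² (A(O) = -8 + O*O = -8 + O²)
H(k) = 5 (H(k) = (-8 + 1²) + (2 - 2*(-5)) = (-8 + 1) + (2 + 10) = -7 + 12 = 5)
-473*(-318) + (((H(-6) + 84) - 22) - 1*108) = -473*(-318) + (((5 + 84) - 22) - 1*108) = 150414 + ((89 - 22) - 108) = 150414 + (67 - 108) = 150414 - 41 = 150373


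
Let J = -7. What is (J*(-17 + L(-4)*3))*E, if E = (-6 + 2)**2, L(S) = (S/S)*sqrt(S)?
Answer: 1904 - 672*I ≈ 1904.0 - 672.0*I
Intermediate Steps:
L(S) = sqrt(S) (L(S) = 1*sqrt(S) = sqrt(S))
E = 16 (E = (-4)**2 = 16)
(J*(-17 + L(-4)*3))*E = -7*(-17 + sqrt(-4)*3)*16 = -7*(-17 + (2*I)*3)*16 = -7*(-17 + 6*I)*16 = (119 - 42*I)*16 = 1904 - 672*I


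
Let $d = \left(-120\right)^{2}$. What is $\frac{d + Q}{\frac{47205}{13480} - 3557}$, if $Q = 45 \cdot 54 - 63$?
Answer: $- \frac{45203832}{9580231} \approx -4.7184$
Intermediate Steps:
$Q = 2367$ ($Q = 2430 - 63 = 2367$)
$d = 14400$
$\frac{d + Q}{\frac{47205}{13480} - 3557} = \frac{14400 + 2367}{\frac{47205}{13480} - 3557} = \frac{16767}{47205 \cdot \frac{1}{13480} - 3557} = \frac{16767}{\frac{9441}{2696} - 3557} = \frac{16767}{- \frac{9580231}{2696}} = 16767 \left(- \frac{2696}{9580231}\right) = - \frac{45203832}{9580231}$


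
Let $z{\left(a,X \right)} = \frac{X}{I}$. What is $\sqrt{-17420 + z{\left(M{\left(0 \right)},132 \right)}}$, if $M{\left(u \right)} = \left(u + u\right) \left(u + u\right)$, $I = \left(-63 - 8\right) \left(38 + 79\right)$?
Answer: $\frac{2 i \sqrt{33391387614}}{2769} \approx 131.98 i$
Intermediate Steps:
$I = -8307$ ($I = \left(-71\right) 117 = -8307$)
$M{\left(u \right)} = 4 u^{2}$ ($M{\left(u \right)} = 2 u 2 u = 4 u^{2}$)
$z{\left(a,X \right)} = - \frac{X}{8307}$ ($z{\left(a,X \right)} = \frac{X}{-8307} = X \left(- \frac{1}{8307}\right) = - \frac{X}{8307}$)
$\sqrt{-17420 + z{\left(M{\left(0 \right)},132 \right)}} = \sqrt{-17420 - \frac{44}{2769}} = \sqrt{- \frac{48236024}{2769}} = \frac{2 i \sqrt{33391387614}}{2769}$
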